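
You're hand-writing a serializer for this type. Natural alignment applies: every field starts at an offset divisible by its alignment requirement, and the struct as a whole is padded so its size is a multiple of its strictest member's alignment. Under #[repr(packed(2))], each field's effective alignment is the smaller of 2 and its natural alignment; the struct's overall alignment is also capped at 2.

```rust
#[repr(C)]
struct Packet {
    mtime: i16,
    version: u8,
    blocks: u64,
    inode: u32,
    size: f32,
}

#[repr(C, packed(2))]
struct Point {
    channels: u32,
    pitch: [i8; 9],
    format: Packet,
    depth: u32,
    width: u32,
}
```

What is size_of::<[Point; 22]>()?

1012

Packet: 0..2  mtime  (2B, 2-aligned); 2..3  version  (1B, 1-aligned); 3..8  -- padding (5B); 8..16  blocks  (8B, 8-aligned); 16..20  inode  (4B, 4-aligned); 20..24  size  (4B, 4-aligned); sizeof = 24, alignof = 8
0..4  channels  (4B, 2-aligned)
4..13  pitch  (9B, 1-aligned)
13..14  -- padding (1B)
14..38  format  (24B, 2-aligned)
38..42  depth  (4B, 2-aligned)
42..46  width  (4B, 2-aligned)
sizeof = 46, alignof = 2
array of 22: 22 × 46 = 1012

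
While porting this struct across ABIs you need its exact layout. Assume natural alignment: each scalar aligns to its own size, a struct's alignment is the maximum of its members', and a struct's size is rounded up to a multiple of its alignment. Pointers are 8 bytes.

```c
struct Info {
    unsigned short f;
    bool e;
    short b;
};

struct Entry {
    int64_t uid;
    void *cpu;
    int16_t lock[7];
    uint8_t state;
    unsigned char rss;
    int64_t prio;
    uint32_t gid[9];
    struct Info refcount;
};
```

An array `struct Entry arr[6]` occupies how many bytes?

Info: @0: f [2B, align 2] → 2; @2: e [1B, align 1] → 3; +1 pad (align 2); @4: b [2B, align 2] → 6; size 6, align 2
@0: uid [8B, align 8] → 8
@8: cpu [8B, align 8] → 16
@16: lock [14B, align 2] → 30
@30: state [1B, align 1] → 31
@31: rss [1B, align 1] → 32
@32: prio [8B, align 8] → 40
@40: gid [36B, align 4] → 76
@76: refcount [6B, align 2] → 82
+6 tail pad (align 8)
size 88, align 8
array of 6: 6 × 88 = 528

528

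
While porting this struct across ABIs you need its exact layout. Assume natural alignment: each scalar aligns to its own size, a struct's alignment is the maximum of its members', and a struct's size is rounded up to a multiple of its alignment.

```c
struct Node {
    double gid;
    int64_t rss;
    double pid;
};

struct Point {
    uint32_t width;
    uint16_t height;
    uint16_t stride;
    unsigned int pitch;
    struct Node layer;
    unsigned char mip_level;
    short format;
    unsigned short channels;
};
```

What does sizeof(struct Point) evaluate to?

Node: @0: gid [8B, align 8] → 8; @8: rss [8B, align 8] → 16; @16: pid [8B, align 8] → 24; size 24, align 8
@0: width [4B, align 4] → 4
@4: height [2B, align 2] → 6
@6: stride [2B, align 2] → 8
@8: pitch [4B, align 4] → 12
+4 pad (align 8)
@16: layer [24B, align 8] → 40
@40: mip_level [1B, align 1] → 41
+1 pad (align 2)
@42: format [2B, align 2] → 44
@44: channels [2B, align 2] → 46
+2 tail pad (align 8)
size 48, align 8

48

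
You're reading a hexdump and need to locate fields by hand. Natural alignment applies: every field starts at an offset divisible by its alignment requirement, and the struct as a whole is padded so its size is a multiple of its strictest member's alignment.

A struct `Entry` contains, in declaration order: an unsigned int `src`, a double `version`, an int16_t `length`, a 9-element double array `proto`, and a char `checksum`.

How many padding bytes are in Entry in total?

0..4  src  (4B, 4-aligned)
4..8  -- padding (4B)
8..16  version  (8B, 8-aligned)
16..18  length  (2B, 2-aligned)
18..24  -- padding (6B)
24..96  proto  (72B, 8-aligned)
96..97  checksum  (1B, 1-aligned)
97..104  -- tail padding (7B)
sizeof = 104, alignof = 8
data bytes 87, size 104 → padding 17

17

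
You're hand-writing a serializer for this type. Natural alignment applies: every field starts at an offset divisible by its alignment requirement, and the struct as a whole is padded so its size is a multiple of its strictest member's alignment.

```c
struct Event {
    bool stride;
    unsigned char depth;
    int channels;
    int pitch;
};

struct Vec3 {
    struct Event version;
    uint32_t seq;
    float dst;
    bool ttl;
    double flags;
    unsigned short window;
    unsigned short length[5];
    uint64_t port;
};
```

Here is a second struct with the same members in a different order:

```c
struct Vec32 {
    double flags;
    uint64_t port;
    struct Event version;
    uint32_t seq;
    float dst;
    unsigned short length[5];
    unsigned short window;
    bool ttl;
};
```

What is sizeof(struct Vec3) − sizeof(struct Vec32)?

Event: stride at 0 (size 1, align 1) → ends 1; depth at 1 (size 1, align 1) → ends 2; pad 2 to align 4 for channels; channels at 4 (size 4, align 4) → ends 8; pitch at 8 (size 4, align 4) → ends 12; total 12 bytes, alignment 4
version at 0 (size 12, align 4) → ends 12
seq at 12 (size 4, align 4) → ends 16
dst at 16 (size 4, align 4) → ends 20
ttl at 20 (size 1, align 1) → ends 21
pad 3 to align 8 for flags
flags at 24 (size 8, align 8) → ends 32
window at 32 (size 2, align 2) → ends 34
length at 34 (size 10, align 2) → ends 44
pad 4 to align 8 for port
port at 48 (size 8, align 8) → ends 56
total 56 bytes, alignment 8
— Vec32 —
flags at 0 (size 8, align 8) → ends 8
port at 8 (size 8, align 8) → ends 16
version at 16 (size 12, align 4) → ends 28
seq at 28 (size 4, align 4) → ends 32
dst at 32 (size 4, align 4) → ends 36
length at 36 (size 10, align 2) → ends 46
window at 46 (size 2, align 2) → ends 48
ttl at 48 (size 1, align 1) → ends 49
tail pad 7 to reach multiple of 8
total 56 bytes, alignment 8
56 − 56 = 0

0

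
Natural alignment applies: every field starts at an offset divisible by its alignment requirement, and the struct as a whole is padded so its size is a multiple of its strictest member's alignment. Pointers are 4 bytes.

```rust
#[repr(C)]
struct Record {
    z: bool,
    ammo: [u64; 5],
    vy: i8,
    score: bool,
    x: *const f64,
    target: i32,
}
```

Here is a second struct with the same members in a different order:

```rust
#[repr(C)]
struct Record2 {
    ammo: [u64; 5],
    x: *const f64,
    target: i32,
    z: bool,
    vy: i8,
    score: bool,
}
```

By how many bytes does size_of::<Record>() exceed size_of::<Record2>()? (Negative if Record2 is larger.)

z at 0 (size 1, align 1) → ends 1
pad 7 to align 8 for ammo
ammo at 8 (size 40, align 8) → ends 48
vy at 48 (size 1, align 1) → ends 49
score at 49 (size 1, align 1) → ends 50
pad 2 to align 4 for x
x at 52 (size 4, align 4) → ends 56
target at 56 (size 4, align 4) → ends 60
tail pad 4 to reach multiple of 8
total 64 bytes, alignment 8
— Record2 —
ammo at 0 (size 40, align 8) → ends 40
x at 40 (size 4, align 4) → ends 44
target at 44 (size 4, align 4) → ends 48
z at 48 (size 1, align 1) → ends 49
vy at 49 (size 1, align 1) → ends 50
score at 50 (size 1, align 1) → ends 51
tail pad 5 to reach multiple of 8
total 56 bytes, alignment 8
64 − 56 = 8

8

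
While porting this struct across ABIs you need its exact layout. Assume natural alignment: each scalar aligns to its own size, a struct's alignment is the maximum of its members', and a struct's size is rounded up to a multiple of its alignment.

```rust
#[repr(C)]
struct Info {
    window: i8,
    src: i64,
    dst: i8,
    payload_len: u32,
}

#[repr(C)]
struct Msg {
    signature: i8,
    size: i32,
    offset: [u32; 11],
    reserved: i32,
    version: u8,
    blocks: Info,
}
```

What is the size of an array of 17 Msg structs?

1496

Info: 0..1  window  (1B, 1-aligned); 1..8  -- padding (7B); 8..16  src  (8B, 8-aligned); 16..17  dst  (1B, 1-aligned); 17..20  -- padding (3B); 20..24  payload_len  (4B, 4-aligned); sizeof = 24, alignof = 8
0..1  signature  (1B, 1-aligned)
1..4  -- padding (3B)
4..8  size  (4B, 4-aligned)
8..52  offset  (44B, 4-aligned)
52..56  reserved  (4B, 4-aligned)
56..57  version  (1B, 1-aligned)
57..64  -- padding (7B)
64..88  blocks  (24B, 8-aligned)
sizeof = 88, alignof = 8
array of 17: 17 × 88 = 1496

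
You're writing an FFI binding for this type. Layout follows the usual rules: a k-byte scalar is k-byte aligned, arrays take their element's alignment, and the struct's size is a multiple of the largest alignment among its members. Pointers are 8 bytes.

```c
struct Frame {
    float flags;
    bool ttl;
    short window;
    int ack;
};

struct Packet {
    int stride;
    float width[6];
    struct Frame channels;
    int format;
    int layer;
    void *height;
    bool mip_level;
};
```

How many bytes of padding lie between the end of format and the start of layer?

Frame: @0: flags [4B, align 4] → 4; @4: ttl [1B, align 1] → 5; +1 pad (align 2); @6: window [2B, align 2] → 8; @8: ack [4B, align 4] → 12; size 12, align 4
@0: stride [4B, align 4] → 4
@4: width [24B, align 4] → 28
@28: channels [12B, align 4] → 40
@40: format [4B, align 4] → 44
@44: layer [4B, align 4] → 48

0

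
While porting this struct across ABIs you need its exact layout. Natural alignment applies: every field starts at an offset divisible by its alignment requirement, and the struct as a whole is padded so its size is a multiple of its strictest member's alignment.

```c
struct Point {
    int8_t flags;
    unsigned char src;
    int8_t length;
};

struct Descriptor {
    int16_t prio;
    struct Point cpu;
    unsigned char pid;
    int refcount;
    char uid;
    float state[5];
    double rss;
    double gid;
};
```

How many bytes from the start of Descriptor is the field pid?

Point: flags at 0 (size 1, align 1) → ends 1; src at 1 (size 1, align 1) → ends 2; length at 2 (size 1, align 1) → ends 3; total 3 bytes, alignment 1
prio at 0 (size 2, align 2) → ends 2
cpu at 2 (size 3, align 1) → ends 5
pid at 5 (size 1, align 1) → ends 6

5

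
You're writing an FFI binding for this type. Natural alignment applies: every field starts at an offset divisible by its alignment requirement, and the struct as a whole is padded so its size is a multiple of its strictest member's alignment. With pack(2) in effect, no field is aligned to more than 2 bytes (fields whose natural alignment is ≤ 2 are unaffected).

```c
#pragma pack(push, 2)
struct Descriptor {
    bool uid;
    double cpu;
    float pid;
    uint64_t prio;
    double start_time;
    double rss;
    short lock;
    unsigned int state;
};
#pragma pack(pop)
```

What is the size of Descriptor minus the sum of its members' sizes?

uid at 0 (size 1, align 1) → ends 1
pad 1 to align 2 for cpu
cpu at 2 (size 8, align 2) → ends 10
pid at 10 (size 4, align 2) → ends 14
prio at 14 (size 8, align 2) → ends 22
start_time at 22 (size 8, align 2) → ends 30
rss at 30 (size 8, align 2) → ends 38
lock at 38 (size 2, align 2) → ends 40
state at 40 (size 4, align 2) → ends 44
total 44 bytes, alignment 2
data bytes 43, size 44 → padding 1

1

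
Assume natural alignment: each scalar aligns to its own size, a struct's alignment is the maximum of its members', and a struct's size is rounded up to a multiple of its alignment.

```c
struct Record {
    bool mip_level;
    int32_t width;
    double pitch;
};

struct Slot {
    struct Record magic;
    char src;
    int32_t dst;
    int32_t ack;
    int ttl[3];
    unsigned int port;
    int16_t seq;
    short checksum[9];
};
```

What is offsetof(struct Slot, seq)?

Record: @0: mip_level [1B, align 1] → 1; +3 pad (align 4); @4: width [4B, align 4] → 8; @8: pitch [8B, align 8] → 16; size 16, align 8
@0: magic [16B, align 8] → 16
@16: src [1B, align 1] → 17
+3 pad (align 4)
@20: dst [4B, align 4] → 24
@24: ack [4B, align 4] → 28
@28: ttl [12B, align 4] → 40
@40: port [4B, align 4] → 44
@44: seq [2B, align 2] → 46

44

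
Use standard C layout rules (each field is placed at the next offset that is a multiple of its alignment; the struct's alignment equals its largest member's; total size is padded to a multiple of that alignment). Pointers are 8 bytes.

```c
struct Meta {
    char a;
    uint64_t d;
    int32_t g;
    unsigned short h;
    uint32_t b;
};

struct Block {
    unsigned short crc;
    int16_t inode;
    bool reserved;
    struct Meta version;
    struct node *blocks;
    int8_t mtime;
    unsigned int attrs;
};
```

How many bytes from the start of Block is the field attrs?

Meta: a at 0 (size 1, align 1) → ends 1; pad 7 to align 8 for d; d at 8 (size 8, align 8) → ends 16; g at 16 (size 4, align 4) → ends 20; h at 20 (size 2, align 2) → ends 22; pad 2 to align 4 for b; b at 24 (size 4, align 4) → ends 28; tail pad 4 to reach multiple of 8; total 32 bytes, alignment 8
crc at 0 (size 2, align 2) → ends 2
inode at 2 (size 2, align 2) → ends 4
reserved at 4 (size 1, align 1) → ends 5
pad 3 to align 8 for version
version at 8 (size 32, align 8) → ends 40
blocks at 40 (size 8, align 8) → ends 48
mtime at 48 (size 1, align 1) → ends 49
pad 3 to align 4 for attrs
attrs at 52 (size 4, align 4) → ends 56

52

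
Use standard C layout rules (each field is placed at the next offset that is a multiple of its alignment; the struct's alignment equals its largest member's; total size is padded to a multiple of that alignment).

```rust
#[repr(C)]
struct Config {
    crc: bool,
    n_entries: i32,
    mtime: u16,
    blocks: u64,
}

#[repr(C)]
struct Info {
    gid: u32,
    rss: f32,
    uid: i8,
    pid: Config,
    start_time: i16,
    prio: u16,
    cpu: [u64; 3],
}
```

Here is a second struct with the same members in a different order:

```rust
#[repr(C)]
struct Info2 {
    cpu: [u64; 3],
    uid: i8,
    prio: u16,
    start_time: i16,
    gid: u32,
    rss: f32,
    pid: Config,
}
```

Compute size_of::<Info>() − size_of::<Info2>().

8

Config: 0..1  crc  (1B, 1-aligned); 1..4  -- padding (3B); 4..8  n_entries  (4B, 4-aligned); 8..10  mtime  (2B, 2-aligned); 10..16  -- padding (6B); 16..24  blocks  (8B, 8-aligned); sizeof = 24, alignof = 8
0..4  gid  (4B, 4-aligned)
4..8  rss  (4B, 4-aligned)
8..9  uid  (1B, 1-aligned)
9..16  -- padding (7B)
16..40  pid  (24B, 8-aligned)
40..42  start_time  (2B, 2-aligned)
42..44  prio  (2B, 2-aligned)
44..48  -- padding (4B)
48..72  cpu  (24B, 8-aligned)
sizeof = 72, alignof = 8
— Info2 —
0..24  cpu  (24B, 8-aligned)
24..25  uid  (1B, 1-aligned)
25..26  -- padding (1B)
26..28  prio  (2B, 2-aligned)
28..30  start_time  (2B, 2-aligned)
30..32  -- padding (2B)
32..36  gid  (4B, 4-aligned)
36..40  rss  (4B, 4-aligned)
40..64  pid  (24B, 8-aligned)
sizeof = 64, alignof = 8
72 − 64 = 8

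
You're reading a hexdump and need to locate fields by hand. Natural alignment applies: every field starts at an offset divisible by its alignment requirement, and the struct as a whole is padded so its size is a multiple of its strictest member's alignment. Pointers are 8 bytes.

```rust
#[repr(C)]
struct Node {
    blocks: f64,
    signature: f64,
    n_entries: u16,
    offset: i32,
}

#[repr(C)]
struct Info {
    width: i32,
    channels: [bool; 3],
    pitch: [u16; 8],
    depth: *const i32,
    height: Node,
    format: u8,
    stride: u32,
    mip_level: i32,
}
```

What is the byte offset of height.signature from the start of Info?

Node: @0: blocks [8B, align 8] → 8; @8: signature [8B, align 8] → 16; @16: n_entries [2B, align 2] → 18; +2 pad (align 4); @20: offset [4B, align 4] → 24; size 24, align 8
@0: width [4B, align 4] → 4
@4: channels [3B, align 1] → 7
+1 pad (align 2)
@8: pitch [16B, align 2] → 24
@24: depth [8B, align 8] → 32
@32: height [24B, align 8] → 56
within Node: signature at 8
32 + 8 = 40

40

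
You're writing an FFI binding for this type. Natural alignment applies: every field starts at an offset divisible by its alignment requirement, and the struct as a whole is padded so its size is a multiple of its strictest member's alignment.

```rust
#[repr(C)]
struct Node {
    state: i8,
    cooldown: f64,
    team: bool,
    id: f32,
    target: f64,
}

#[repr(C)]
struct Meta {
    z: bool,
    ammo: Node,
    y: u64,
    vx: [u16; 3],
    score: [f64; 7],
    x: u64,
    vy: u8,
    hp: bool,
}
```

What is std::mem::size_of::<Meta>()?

128 bytes

Node: state at 0 (size 1, align 1) → ends 1; pad 7 to align 8 for cooldown; cooldown at 8 (size 8, align 8) → ends 16; team at 16 (size 1, align 1) → ends 17; pad 3 to align 4 for id; id at 20 (size 4, align 4) → ends 24; target at 24 (size 8, align 8) → ends 32; total 32 bytes, alignment 8
z at 0 (size 1, align 1) → ends 1
pad 7 to align 8 for ammo
ammo at 8 (size 32, align 8) → ends 40
y at 40 (size 8, align 8) → ends 48
vx at 48 (size 6, align 2) → ends 54
pad 2 to align 8 for score
score at 56 (size 56, align 8) → ends 112
x at 112 (size 8, align 8) → ends 120
vy at 120 (size 1, align 1) → ends 121
hp at 121 (size 1, align 1) → ends 122
tail pad 6 to reach multiple of 8
total 128 bytes, alignment 8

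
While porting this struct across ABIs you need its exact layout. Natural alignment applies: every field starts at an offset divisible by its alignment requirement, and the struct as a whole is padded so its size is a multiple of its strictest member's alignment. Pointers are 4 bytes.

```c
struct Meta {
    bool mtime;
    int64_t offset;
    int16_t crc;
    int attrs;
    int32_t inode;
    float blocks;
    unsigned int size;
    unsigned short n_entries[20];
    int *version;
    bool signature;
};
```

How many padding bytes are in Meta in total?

16

@0: mtime [1B, align 1] → 1
+7 pad (align 8)
@8: offset [8B, align 8] → 16
@16: crc [2B, align 2] → 18
+2 pad (align 4)
@20: attrs [4B, align 4] → 24
@24: inode [4B, align 4] → 28
@28: blocks [4B, align 4] → 32
@32: size [4B, align 4] → 36
@36: n_entries [40B, align 2] → 76
@76: version [4B, align 4] → 80
@80: signature [1B, align 1] → 81
+7 tail pad (align 8)
size 88, align 8
data bytes 72, size 88 → padding 16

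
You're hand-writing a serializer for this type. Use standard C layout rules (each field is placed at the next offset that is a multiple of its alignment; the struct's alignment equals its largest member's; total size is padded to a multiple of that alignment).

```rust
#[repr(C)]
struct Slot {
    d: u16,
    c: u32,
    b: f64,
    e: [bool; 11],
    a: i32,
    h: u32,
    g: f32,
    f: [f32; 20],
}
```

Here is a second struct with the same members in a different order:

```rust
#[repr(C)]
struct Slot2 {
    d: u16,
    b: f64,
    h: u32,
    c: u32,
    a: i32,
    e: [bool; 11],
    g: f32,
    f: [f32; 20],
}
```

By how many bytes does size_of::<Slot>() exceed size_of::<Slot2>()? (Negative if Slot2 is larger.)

0..2  d  (2B, 2-aligned)
2..4  -- padding (2B)
4..8  c  (4B, 4-aligned)
8..16  b  (8B, 8-aligned)
16..27  e  (11B, 1-aligned)
27..28  -- padding (1B)
28..32  a  (4B, 4-aligned)
32..36  h  (4B, 4-aligned)
36..40  g  (4B, 4-aligned)
40..120  f  (80B, 4-aligned)
sizeof = 120, alignof = 8
— Slot2 —
0..2  d  (2B, 2-aligned)
2..8  -- padding (6B)
8..16  b  (8B, 8-aligned)
16..20  h  (4B, 4-aligned)
20..24  c  (4B, 4-aligned)
24..28  a  (4B, 4-aligned)
28..39  e  (11B, 1-aligned)
39..40  -- padding (1B)
40..44  g  (4B, 4-aligned)
44..124  f  (80B, 4-aligned)
124..128  -- tail padding (4B)
sizeof = 128, alignof = 8
120 − 128 = -8

-8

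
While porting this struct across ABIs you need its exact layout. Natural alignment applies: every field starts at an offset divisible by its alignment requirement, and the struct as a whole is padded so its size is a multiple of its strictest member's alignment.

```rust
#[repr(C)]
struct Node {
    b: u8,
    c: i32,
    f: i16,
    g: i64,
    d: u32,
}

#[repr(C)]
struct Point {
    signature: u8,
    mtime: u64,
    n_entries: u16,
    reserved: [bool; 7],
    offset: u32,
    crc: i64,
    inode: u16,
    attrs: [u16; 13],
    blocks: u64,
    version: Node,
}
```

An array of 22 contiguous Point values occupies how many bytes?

2464

Node: @0: b [1B, align 1] → 1; +3 pad (align 4); @4: c [4B, align 4] → 8; @8: f [2B, align 2] → 10; +6 pad (align 8); @16: g [8B, align 8] → 24; @24: d [4B, align 4] → 28; +4 tail pad (align 8); size 32, align 8
@0: signature [1B, align 1] → 1
+7 pad (align 8)
@8: mtime [8B, align 8] → 16
@16: n_entries [2B, align 2] → 18
@18: reserved [7B, align 1] → 25
+3 pad (align 4)
@28: offset [4B, align 4] → 32
@32: crc [8B, align 8] → 40
@40: inode [2B, align 2] → 42
@42: attrs [26B, align 2] → 68
+4 pad (align 8)
@72: blocks [8B, align 8] → 80
@80: version [32B, align 8] → 112
size 112, align 8
array of 22: 22 × 112 = 2464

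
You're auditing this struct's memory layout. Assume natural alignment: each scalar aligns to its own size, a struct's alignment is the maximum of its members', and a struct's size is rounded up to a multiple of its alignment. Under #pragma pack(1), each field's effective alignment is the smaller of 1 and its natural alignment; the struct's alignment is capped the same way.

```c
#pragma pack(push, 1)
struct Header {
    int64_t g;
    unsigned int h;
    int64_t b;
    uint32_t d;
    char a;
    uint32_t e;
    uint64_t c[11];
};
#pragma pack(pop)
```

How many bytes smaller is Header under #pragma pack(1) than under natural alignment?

11

natural layout:
  g at 0 (size 8, align 8) → ends 8
  h at 8 (size 4, align 4) → ends 12
  pad 4 to align 8 for b
  b at 16 (size 8, align 8) → ends 24
  d at 24 (size 4, align 4) → ends 28
  a at 28 (size 1, align 1) → ends 29
  pad 3 to align 4 for e
  e at 32 (size 4, align 4) → ends 36
  pad 4 to align 8 for c
  c at 40 (size 88, align 8) → ends 128
  total 128 bytes, alignment 8
packed(1) layout:
  g at 0 (size 8, align 1) → ends 8
  h at 8 (size 4, align 1) → ends 12
  b at 12 (size 8, align 1) → ends 20
  d at 20 (size 4, align 1) → ends 24
  a at 24 (size 1, align 1) → ends 25
  e at 25 (size 4, align 1) → ends 29
  c at 29 (size 88, align 1) → ends 117
  total 117 bytes, alignment 1
128 − 117 = 11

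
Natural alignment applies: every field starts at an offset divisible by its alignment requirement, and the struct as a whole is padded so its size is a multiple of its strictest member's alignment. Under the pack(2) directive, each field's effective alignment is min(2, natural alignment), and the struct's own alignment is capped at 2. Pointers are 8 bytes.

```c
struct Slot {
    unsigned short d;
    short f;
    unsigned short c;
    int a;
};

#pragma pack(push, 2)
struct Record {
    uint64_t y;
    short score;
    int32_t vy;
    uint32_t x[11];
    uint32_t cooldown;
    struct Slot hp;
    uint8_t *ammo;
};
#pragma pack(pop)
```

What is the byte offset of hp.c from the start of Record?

Slot: 0..2  d  (2B, 2-aligned); 2..4  f  (2B, 2-aligned); 4..6  c  (2B, 2-aligned); 6..8  -- padding (2B); 8..12  a  (4B, 4-aligned); sizeof = 12, alignof = 4
0..8  y  (8B, 2-aligned)
8..10  score  (2B, 2-aligned)
10..14  vy  (4B, 2-aligned)
14..58  x  (44B, 2-aligned)
58..62  cooldown  (4B, 2-aligned)
62..74  hp  (12B, 2-aligned)
within Slot: c at 4
62 + 4 = 66

66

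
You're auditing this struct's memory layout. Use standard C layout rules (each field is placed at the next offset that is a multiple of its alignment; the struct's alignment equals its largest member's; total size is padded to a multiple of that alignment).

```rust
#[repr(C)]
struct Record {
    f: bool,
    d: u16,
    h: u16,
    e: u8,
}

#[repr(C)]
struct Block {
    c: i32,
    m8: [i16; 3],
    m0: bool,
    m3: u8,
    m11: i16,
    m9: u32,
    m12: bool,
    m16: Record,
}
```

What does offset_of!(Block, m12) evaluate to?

Record: 0..1  f  (1B, 1-aligned); 1..2  -- padding (1B); 2..4  d  (2B, 2-aligned); 4..6  h  (2B, 2-aligned); 6..7  e  (1B, 1-aligned); 7..8  -- tail padding (1B); sizeof = 8, alignof = 2
0..4  c  (4B, 4-aligned)
4..10  m8  (6B, 2-aligned)
10..11  m0  (1B, 1-aligned)
11..12  m3  (1B, 1-aligned)
12..14  m11  (2B, 2-aligned)
14..16  -- padding (2B)
16..20  m9  (4B, 4-aligned)
20..21  m12  (1B, 1-aligned)

20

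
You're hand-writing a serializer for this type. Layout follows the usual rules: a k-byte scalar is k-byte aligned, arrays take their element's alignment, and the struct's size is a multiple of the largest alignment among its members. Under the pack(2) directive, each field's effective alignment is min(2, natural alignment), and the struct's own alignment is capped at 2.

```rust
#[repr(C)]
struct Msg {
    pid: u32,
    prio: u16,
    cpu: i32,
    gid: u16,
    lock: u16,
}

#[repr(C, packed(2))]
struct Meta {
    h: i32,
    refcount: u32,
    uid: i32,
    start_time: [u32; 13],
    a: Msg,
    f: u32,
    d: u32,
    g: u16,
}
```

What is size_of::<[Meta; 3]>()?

270

Msg: 0..4  pid  (4B, 4-aligned); 4..6  prio  (2B, 2-aligned); 6..8  -- padding (2B); 8..12  cpu  (4B, 4-aligned); 12..14  gid  (2B, 2-aligned); 14..16  lock  (2B, 2-aligned); sizeof = 16, alignof = 4
0..4  h  (4B, 2-aligned)
4..8  refcount  (4B, 2-aligned)
8..12  uid  (4B, 2-aligned)
12..64  start_time  (52B, 2-aligned)
64..80  a  (16B, 2-aligned)
80..84  f  (4B, 2-aligned)
84..88  d  (4B, 2-aligned)
88..90  g  (2B, 2-aligned)
sizeof = 90, alignof = 2
array of 3: 3 × 90 = 270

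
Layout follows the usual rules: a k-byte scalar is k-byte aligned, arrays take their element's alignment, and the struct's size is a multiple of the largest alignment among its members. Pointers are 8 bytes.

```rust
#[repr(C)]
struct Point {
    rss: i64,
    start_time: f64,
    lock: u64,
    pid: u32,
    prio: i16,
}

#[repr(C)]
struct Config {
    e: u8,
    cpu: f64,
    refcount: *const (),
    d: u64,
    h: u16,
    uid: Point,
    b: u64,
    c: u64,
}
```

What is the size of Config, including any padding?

88 bytes

Point: rss at 0 (size 8, align 8) → ends 8; start_time at 8 (size 8, align 8) → ends 16; lock at 16 (size 8, align 8) → ends 24; pid at 24 (size 4, align 4) → ends 28; prio at 28 (size 2, align 2) → ends 30; tail pad 2 to reach multiple of 8; total 32 bytes, alignment 8
e at 0 (size 1, align 1) → ends 1
pad 7 to align 8 for cpu
cpu at 8 (size 8, align 8) → ends 16
refcount at 16 (size 8, align 8) → ends 24
d at 24 (size 8, align 8) → ends 32
h at 32 (size 2, align 2) → ends 34
pad 6 to align 8 for uid
uid at 40 (size 32, align 8) → ends 72
b at 72 (size 8, align 8) → ends 80
c at 80 (size 8, align 8) → ends 88
total 88 bytes, alignment 8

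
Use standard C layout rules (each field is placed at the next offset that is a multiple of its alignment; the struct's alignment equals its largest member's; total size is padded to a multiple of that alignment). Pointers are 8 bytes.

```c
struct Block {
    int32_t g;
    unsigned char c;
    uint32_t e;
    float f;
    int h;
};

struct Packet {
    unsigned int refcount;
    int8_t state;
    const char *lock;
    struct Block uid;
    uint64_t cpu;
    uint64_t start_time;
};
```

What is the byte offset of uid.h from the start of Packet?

32

Block: g at 0 (size 4, align 4) → ends 4; c at 4 (size 1, align 1) → ends 5; pad 3 to align 4 for e; e at 8 (size 4, align 4) → ends 12; f at 12 (size 4, align 4) → ends 16; h at 16 (size 4, align 4) → ends 20; total 20 bytes, alignment 4
refcount at 0 (size 4, align 4) → ends 4
state at 4 (size 1, align 1) → ends 5
pad 3 to align 8 for lock
lock at 8 (size 8, align 8) → ends 16
uid at 16 (size 20, align 4) → ends 36
within Block: h at 16
16 + 16 = 32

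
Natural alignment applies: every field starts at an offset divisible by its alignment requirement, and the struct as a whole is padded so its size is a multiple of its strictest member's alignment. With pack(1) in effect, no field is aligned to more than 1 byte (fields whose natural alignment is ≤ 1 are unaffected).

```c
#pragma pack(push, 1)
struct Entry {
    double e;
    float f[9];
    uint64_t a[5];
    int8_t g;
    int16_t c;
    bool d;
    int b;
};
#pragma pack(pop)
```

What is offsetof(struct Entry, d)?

87

0..8  e  (8B, 1-aligned)
8..44  f  (36B, 1-aligned)
44..84  a  (40B, 1-aligned)
84..85  g  (1B, 1-aligned)
85..87  c  (2B, 1-aligned)
87..88  d  (1B, 1-aligned)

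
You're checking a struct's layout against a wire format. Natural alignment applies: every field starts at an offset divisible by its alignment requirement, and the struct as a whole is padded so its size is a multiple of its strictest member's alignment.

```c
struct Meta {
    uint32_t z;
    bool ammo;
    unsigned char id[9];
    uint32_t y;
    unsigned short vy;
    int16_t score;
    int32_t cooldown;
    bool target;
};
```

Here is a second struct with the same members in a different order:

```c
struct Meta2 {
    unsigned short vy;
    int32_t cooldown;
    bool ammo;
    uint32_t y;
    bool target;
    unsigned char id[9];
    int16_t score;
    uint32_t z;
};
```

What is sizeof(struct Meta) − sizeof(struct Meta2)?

0

z at 0 (size 4, align 4) → ends 4
ammo at 4 (size 1, align 1) → ends 5
id at 5 (size 9, align 1) → ends 14
pad 2 to align 4 for y
y at 16 (size 4, align 4) → ends 20
vy at 20 (size 2, align 2) → ends 22
score at 22 (size 2, align 2) → ends 24
cooldown at 24 (size 4, align 4) → ends 28
target at 28 (size 1, align 1) → ends 29
tail pad 3 to reach multiple of 4
total 32 bytes, alignment 4
— Meta2 —
vy at 0 (size 2, align 2) → ends 2
pad 2 to align 4 for cooldown
cooldown at 4 (size 4, align 4) → ends 8
ammo at 8 (size 1, align 1) → ends 9
pad 3 to align 4 for y
y at 12 (size 4, align 4) → ends 16
target at 16 (size 1, align 1) → ends 17
id at 17 (size 9, align 1) → ends 26
score at 26 (size 2, align 2) → ends 28
z at 28 (size 4, align 4) → ends 32
total 32 bytes, alignment 4
32 − 32 = 0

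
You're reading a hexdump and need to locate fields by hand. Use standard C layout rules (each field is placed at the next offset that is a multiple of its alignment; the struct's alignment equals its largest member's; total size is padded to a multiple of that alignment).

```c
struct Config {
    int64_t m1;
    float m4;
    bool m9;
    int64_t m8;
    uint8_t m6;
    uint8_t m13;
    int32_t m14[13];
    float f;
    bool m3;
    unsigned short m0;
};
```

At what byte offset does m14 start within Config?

m1 at 0 (size 8, align 8) → ends 8
m4 at 8 (size 4, align 4) → ends 12
m9 at 12 (size 1, align 1) → ends 13
pad 3 to align 8 for m8
m8 at 16 (size 8, align 8) → ends 24
m6 at 24 (size 1, align 1) → ends 25
m13 at 25 (size 1, align 1) → ends 26
pad 2 to align 4 for m14
m14 at 28 (size 52, align 4) → ends 80

28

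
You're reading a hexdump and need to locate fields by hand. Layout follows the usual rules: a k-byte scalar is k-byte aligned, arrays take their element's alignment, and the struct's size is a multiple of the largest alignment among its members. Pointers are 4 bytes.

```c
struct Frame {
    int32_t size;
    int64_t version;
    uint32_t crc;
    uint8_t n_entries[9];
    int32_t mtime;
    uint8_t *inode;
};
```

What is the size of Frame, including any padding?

40

@0: size [4B, align 4] → 4
+4 pad (align 8)
@8: version [8B, align 8] → 16
@16: crc [4B, align 4] → 20
@20: n_entries [9B, align 1] → 29
+3 pad (align 4)
@32: mtime [4B, align 4] → 36
@36: inode [4B, align 4] → 40
size 40, align 8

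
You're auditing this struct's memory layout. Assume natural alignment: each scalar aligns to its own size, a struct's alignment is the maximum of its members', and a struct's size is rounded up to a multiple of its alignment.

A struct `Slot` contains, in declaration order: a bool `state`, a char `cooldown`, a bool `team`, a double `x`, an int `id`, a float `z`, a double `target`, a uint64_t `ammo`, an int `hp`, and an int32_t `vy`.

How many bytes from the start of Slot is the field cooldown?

1

@0: state [1B, align 1] → 1
@1: cooldown [1B, align 1] → 2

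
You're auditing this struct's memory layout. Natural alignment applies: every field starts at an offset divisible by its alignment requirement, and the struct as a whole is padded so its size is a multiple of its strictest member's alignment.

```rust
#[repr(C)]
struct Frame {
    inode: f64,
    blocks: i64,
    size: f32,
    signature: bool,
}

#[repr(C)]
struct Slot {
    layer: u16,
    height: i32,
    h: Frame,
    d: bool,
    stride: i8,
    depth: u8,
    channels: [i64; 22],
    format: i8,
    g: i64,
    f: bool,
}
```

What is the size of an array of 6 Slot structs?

Frame: inode at 0 (size 8, align 8) → ends 8; blocks at 8 (size 8, align 8) → ends 16; size at 16 (size 4, align 4) → ends 20; signature at 20 (size 1, align 1) → ends 21; tail pad 3 to reach multiple of 8; total 24 bytes, alignment 8
layer at 0 (size 2, align 2) → ends 2
pad 2 to align 4 for height
height at 4 (size 4, align 4) → ends 8
h at 8 (size 24, align 8) → ends 32
d at 32 (size 1, align 1) → ends 33
stride at 33 (size 1, align 1) → ends 34
depth at 34 (size 1, align 1) → ends 35
pad 5 to align 8 for channels
channels at 40 (size 176, align 8) → ends 216
format at 216 (size 1, align 1) → ends 217
pad 7 to align 8 for g
g at 224 (size 8, align 8) → ends 232
f at 232 (size 1, align 1) → ends 233
tail pad 7 to reach multiple of 8
total 240 bytes, alignment 8
array of 6: 6 × 240 = 1440

1440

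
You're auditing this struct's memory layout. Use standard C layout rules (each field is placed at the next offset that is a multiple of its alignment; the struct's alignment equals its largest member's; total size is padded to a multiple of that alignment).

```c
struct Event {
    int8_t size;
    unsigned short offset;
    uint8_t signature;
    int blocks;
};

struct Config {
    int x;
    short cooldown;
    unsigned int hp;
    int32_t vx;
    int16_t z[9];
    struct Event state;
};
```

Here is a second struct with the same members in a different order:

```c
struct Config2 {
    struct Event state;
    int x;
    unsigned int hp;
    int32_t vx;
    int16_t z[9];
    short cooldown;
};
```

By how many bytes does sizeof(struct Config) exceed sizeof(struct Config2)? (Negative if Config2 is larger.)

Event: @0: size [1B, align 1] → 1; +1 pad (align 2); @2: offset [2B, align 2] → 4; @4: signature [1B, align 1] → 5; +3 pad (align 4); @8: blocks [4B, align 4] → 12; size 12, align 4
@0: x [4B, align 4] → 4
@4: cooldown [2B, align 2] → 6
+2 pad (align 4)
@8: hp [4B, align 4] → 12
@12: vx [4B, align 4] → 16
@16: z [18B, align 2] → 34
+2 pad (align 4)
@36: state [12B, align 4] → 48
size 48, align 4
— Config2 —
@0: state [12B, align 4] → 12
@12: x [4B, align 4] → 16
@16: hp [4B, align 4] → 20
@20: vx [4B, align 4] → 24
@24: z [18B, align 2] → 42
@42: cooldown [2B, align 2] → 44
size 44, align 4
48 − 44 = 4

4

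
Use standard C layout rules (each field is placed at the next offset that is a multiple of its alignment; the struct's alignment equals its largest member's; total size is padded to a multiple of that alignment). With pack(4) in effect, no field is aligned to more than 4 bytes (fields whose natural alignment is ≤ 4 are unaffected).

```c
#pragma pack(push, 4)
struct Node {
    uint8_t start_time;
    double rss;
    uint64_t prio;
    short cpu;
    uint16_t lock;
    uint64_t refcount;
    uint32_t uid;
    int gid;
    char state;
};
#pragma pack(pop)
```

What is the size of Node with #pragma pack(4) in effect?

@0: start_time [1B, align 1] → 1
+3 pad (align 4)
@4: rss [8B, align 4] → 12
@12: prio [8B, align 4] → 20
@20: cpu [2B, align 2] → 22
@22: lock [2B, align 2] → 24
@24: refcount [8B, align 4] → 32
@32: uid [4B, align 4] → 36
@36: gid [4B, align 4] → 40
@40: state [1B, align 1] → 41
+3 tail pad (align 4)
size 44, align 4

44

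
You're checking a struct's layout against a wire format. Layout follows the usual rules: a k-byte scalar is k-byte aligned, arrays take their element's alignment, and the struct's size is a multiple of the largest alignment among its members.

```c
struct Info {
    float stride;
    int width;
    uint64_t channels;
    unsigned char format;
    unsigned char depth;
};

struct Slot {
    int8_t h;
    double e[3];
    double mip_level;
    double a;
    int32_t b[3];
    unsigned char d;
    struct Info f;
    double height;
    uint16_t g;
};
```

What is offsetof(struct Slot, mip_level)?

Info: stride at 0 (size 4, align 4) → ends 4; width at 4 (size 4, align 4) → ends 8; channels at 8 (size 8, align 8) → ends 16; format at 16 (size 1, align 1) → ends 17; depth at 17 (size 1, align 1) → ends 18; tail pad 6 to reach multiple of 8; total 24 bytes, alignment 8
h at 0 (size 1, align 1) → ends 1
pad 7 to align 8 for e
e at 8 (size 24, align 8) → ends 32
mip_level at 32 (size 8, align 8) → ends 40

32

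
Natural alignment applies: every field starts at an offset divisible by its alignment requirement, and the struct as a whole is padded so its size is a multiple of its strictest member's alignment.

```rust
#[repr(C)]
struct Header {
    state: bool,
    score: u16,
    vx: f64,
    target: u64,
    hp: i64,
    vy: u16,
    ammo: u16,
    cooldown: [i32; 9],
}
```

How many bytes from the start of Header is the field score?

0..1  state  (1B, 1-aligned)
1..2  -- padding (1B)
2..4  score  (2B, 2-aligned)

2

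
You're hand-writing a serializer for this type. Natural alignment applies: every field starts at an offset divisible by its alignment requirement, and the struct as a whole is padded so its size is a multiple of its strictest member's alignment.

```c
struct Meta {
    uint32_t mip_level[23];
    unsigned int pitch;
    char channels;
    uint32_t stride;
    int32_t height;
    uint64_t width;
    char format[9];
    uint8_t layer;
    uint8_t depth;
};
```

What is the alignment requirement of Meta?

8

member alignments: mip_level=4, pitch=4, channels=1, stride=4, height=4, width=8, format=1, layer=1, depth=1
max = 8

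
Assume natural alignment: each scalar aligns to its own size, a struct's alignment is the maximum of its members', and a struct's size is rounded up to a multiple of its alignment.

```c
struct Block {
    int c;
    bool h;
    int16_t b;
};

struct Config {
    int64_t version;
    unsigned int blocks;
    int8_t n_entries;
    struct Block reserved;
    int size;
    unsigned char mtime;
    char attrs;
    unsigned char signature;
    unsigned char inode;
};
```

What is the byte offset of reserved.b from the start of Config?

22

Block: @0: c [4B, align 4] → 4; @4: h [1B, align 1] → 5; +1 pad (align 2); @6: b [2B, align 2] → 8; size 8, align 4
@0: version [8B, align 8] → 8
@8: blocks [4B, align 4] → 12
@12: n_entries [1B, align 1] → 13
+3 pad (align 4)
@16: reserved [8B, align 4] → 24
within Block: b at 6
16 + 6 = 22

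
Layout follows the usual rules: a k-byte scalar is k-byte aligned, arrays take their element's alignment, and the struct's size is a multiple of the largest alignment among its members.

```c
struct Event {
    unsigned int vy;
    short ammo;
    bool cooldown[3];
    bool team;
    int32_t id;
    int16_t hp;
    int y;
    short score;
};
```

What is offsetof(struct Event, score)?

24

@0: vy [4B, align 4] → 4
@4: ammo [2B, align 2] → 6
@6: cooldown [3B, align 1] → 9
@9: team [1B, align 1] → 10
+2 pad (align 4)
@12: id [4B, align 4] → 16
@16: hp [2B, align 2] → 18
+2 pad (align 4)
@20: y [4B, align 4] → 24
@24: score [2B, align 2] → 26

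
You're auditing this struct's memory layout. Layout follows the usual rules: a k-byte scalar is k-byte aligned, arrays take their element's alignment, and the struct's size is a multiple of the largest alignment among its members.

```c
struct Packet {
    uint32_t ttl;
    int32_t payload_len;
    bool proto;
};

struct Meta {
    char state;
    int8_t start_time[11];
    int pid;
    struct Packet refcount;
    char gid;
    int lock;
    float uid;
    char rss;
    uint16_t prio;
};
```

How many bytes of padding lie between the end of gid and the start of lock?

3

Packet: ttl at 0 (size 4, align 4) → ends 4; payload_len at 4 (size 4, align 4) → ends 8; proto at 8 (size 1, align 1) → ends 9; tail pad 3 to reach multiple of 4; total 12 bytes, alignment 4
state at 0 (size 1, align 1) → ends 1
start_time at 1 (size 11, align 1) → ends 12
pid at 12 (size 4, align 4) → ends 16
refcount at 16 (size 12, align 4) → ends 28
gid at 28 (size 1, align 1) → ends 29
pad 3 to align 4 for lock
lock at 32 (size 4, align 4) → ends 36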